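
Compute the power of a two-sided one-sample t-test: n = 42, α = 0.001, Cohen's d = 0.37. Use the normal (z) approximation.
Power ≈ 0.19

Power calculation (one-sample t-test, normal approximation):
z_β = d · √n - z_{α/2}
z_β = 0.37 · √42 - 3.291
z_β = 0.37 · 6.481 - 3.291
z_β = -0.893

Power = Φ(z_β) = Φ(-0.893) ≈ 0.186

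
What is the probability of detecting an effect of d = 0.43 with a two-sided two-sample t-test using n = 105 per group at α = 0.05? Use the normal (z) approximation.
Power ≈ 0.88

Power calculation (two-sample t-test, normal approximation):
z_β = d · √(n/2) - z_{α/2}
z_β = 0.43 · √(105/2) - 1.960
z_β = 0.43 · 7.246 - 1.960
z_β = 1.156

Power = Φ(z_β) = Φ(1.156) ≈ 0.876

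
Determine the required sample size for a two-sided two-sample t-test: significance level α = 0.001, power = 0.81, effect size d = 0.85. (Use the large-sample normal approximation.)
n = 49 per group

Sample size formula (two-sample t-test, normal approximation):
n = 2 · ((z_{α/2} + z_β) / d)²

z_{α/2} = 3.291 (for α = 0.001, two-sided)
z_β = 0.878 (for power = 0.81)
d = 0.85

n = 2 · ((3.291 + 0.878) / 0.85)²
n = 2 · (4.905)²
n ≈ 48.12
Round up to the next whole number: n = 49 per group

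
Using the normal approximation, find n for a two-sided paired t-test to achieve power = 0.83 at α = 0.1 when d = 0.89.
n = 9 pairs

Sample size formula (paired t-test, normal approximation):
n = ((z_{α/2} + z_β) / d)²

z_{α/2} = 1.645 (for α = 0.1, two-sided)
z_β = 0.954 (for power = 0.83)
d = 0.89

n = ((1.645 + 0.954) / 0.89)²
n = (2.920)²
n ≈ 8.53
Round up to the next whole number: n = 9 pairs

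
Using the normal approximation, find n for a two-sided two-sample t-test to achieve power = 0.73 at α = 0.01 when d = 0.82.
n = 31 per group

Sample size formula (two-sample t-test, normal approximation):
n = 2 · ((z_{α/2} + z_β) / d)²

z_{α/2} = 2.576 (for α = 0.01, two-sided)
z_β = 0.613 (for power = 0.73)
d = 0.82

n = 2 · ((2.576 + 0.613) / 0.82)²
n = 2 · (3.889)²
n ≈ 30.25
Round up to the next whole number: n = 31 per group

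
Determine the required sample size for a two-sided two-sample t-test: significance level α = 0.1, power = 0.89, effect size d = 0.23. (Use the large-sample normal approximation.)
n = 312 per group

Sample size formula (two-sample t-test, normal approximation):
n = 2 · ((z_{α/2} + z_β) / d)²

z_{α/2} = 1.645 (for α = 0.1, two-sided)
z_β = 1.227 (for power = 0.89)
d = 0.23

n = 2 · ((1.645 + 1.227) / 0.23)²
n = 2 · (12.487)²
n ≈ 311.85
Round up to the next whole number: n = 312 per group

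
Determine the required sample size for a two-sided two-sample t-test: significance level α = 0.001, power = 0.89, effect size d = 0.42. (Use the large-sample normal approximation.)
n = 232 per group

Sample size formula (two-sample t-test, normal approximation):
n = 2 · ((z_{α/2} + z_β) / d)²

z_{α/2} = 3.291 (for α = 0.001, two-sided)
z_β = 1.227 (for power = 0.89)
d = 0.42

n = 2 · ((3.291 + 1.227) / 0.42)²
n = 2 · (10.757)²
n ≈ 231.43
Round up to the next whole number: n = 232 per group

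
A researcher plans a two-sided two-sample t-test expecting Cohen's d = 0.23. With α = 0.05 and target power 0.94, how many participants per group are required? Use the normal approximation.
n = 468 per group

Sample size formula (two-sample t-test, normal approximation):
n = 2 · ((z_{α/2} + z_β) / d)²

z_{α/2} = 1.960 (for α = 0.05, two-sided)
z_β = 1.555 (for power = 0.94)
d = 0.23

n = 2 · ((1.960 + 1.555) / 0.23)²
n = 2 · (15.283)²
n ≈ 467.14
Round up to the next whole number: n = 468 per group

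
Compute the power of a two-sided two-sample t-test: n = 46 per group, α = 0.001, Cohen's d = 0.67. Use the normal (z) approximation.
Power ≈ 0.47

Power calculation (two-sample t-test, normal approximation):
z_β = d · √(n/2) - z_{α/2}
z_β = 0.67 · √(46/2) - 3.291
z_β = 0.67 · 4.796 - 3.291
z_β = -0.077

Power = Φ(z_β) = Φ(-0.077) ≈ 0.469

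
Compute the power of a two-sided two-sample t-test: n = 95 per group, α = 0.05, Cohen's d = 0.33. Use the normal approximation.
Power ≈ 0.62

Power calculation (two-sample t-test, normal approximation):
z_β = d · √(n/2) - z_{α/2}
z_β = 0.33 · √(95/2) - 1.960
z_β = 0.33 · 6.892 - 1.960
z_β = 0.314

Power = Φ(z_β) = Φ(0.314) ≈ 0.623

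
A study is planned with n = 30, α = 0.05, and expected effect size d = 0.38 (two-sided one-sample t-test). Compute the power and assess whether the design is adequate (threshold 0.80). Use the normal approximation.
Power ≈ 0.55; the study is underpowered (power < 0.80)

Power calculation (one-sample t-test, normal approximation):
z_β = d · √n - z_{α/2}
z_β = 0.38 · √30 - 1.960
z_β = 0.38 · 5.477 - 1.960
z_β = 0.121

Power = Φ(z_β) = Φ(0.121) ≈ 0.548

Effect size d = 0.38 is small by Cohen's convention (0.2/0.5/0.8).

Threshold: power ≥ 0.80 is conventionally adequate.
Power ≈ 0.55 → the study is underpowered (power < 0.80).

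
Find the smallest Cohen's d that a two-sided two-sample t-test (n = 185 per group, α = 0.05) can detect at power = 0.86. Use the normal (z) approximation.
d ≈ 0.32

Minimum detectable effect (two-sample t-test, normal approximation):
d = (z_{α/2} + z_β) / √(n/2)
d = (1.960 + 1.080) / √(185/2)
d = 3.040 / 9.618
d ≈ 0.32

By Cohen's convention (0.2 small / 0.5 medium / 0.8 large): small effect.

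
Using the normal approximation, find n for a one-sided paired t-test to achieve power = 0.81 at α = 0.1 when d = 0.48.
n = 21 pairs

Sample size formula (paired t-test, normal approximation):
n = ((z_α + z_β) / d)²

z_α = 1.282 (for α = 0.1, one-sided)
z_β = 0.878 (for power = 0.81)
d = 0.48

n = ((1.282 + 0.878) / 0.48)²
n = (4.500)²
n ≈ 20.25
Round up to the next whole number: n = 21 pairs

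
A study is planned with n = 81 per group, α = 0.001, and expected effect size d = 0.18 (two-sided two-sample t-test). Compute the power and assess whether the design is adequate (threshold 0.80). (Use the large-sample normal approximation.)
Power ≈ 0.02; the study is underpowered (power < 0.80)

Power calculation (two-sample t-test, normal approximation):
z_β = d · √(n/2) - z_{α/2}
z_β = 0.18 · √(81/2) - 3.291
z_β = 0.18 · 6.364 - 3.291
z_β = -2.145

Power = Φ(z_β) = Φ(-2.145) ≈ 0.016

Effect size d = 0.18 is very small by Cohen's convention (0.2/0.5/0.8).

Threshold: power ≥ 0.80 is conventionally adequate.
Power ≈ 0.02 → the study is underpowered (power < 0.80).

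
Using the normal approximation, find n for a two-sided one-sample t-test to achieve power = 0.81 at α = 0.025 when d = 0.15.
n = 433

Sample size formula (one-sample t-test, normal approximation):
n = ((z_{α/2} + z_β) / d)²

z_{α/2} = 2.241 (for α = 0.025, two-sided)
z_β = 0.878 (for power = 0.81)
d = 0.15

n = ((2.241 + 0.878) / 0.15)²
n = (20.793)²
n ≈ 432.35
Round up to the next whole number: n = 433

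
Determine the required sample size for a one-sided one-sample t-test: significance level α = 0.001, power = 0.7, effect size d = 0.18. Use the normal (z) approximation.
n = 404

Sample size formula (one-sample t-test, normal approximation):
n = ((z_α + z_β) / d)²

z_α = 3.090 (for α = 0.001, one-sided)
z_β = 0.524 (for power = 0.7)
d = 0.18

n = ((3.090 + 0.524) / 0.18)²
n = (20.078)²
n ≈ 403.13
Round up to the next whole number: n = 404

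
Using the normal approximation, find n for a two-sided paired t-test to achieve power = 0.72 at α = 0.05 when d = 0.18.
n = 200 pairs

Sample size formula (paired t-test, normal approximation):
n = ((z_{α/2} + z_β) / d)²

z_{α/2} = 1.960 (for α = 0.05, two-sided)
z_β = 0.583 (for power = 0.72)
d = 0.18

n = ((1.960 + 0.583) / 0.18)²
n = (14.128)²
n ≈ 199.60
Round up to the next whole number: n = 200 pairs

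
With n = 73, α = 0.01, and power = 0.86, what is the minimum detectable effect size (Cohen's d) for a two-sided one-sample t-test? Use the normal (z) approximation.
d ≈ 0.43

Minimum detectable effect (one-sample t-test, normal approximation):
d = (z_{α/2} + z_β) / √n
d = (2.576 + 1.080) / √73
d = 3.656 / 8.544
d ≈ 0.43

By Cohen's convention (0.2 small / 0.5 medium / 0.8 large): small effect.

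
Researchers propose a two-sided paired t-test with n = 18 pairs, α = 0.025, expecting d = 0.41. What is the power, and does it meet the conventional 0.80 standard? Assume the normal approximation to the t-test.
Power ≈ 0.31; the study is underpowered (power < 0.80)

Power calculation (paired t-test, normal approximation):
z_β = d · √n - z_{α/2}
z_β = 0.41 · √18 - 2.241
z_β = 0.41 · 4.243 - 2.241
z_β = -0.502

Power = Φ(z_β) = Φ(-0.502) ≈ 0.308

Effect size d = 0.41 is small by Cohen's convention (0.2/0.5/0.8).

Threshold: power ≥ 0.80 is conventionally adequate.
Power ≈ 0.31 → the study is underpowered (power < 0.80).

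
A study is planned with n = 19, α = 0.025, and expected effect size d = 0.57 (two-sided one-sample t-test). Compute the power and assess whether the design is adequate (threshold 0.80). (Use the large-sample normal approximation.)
Power ≈ 0.60; the study is underpowered (power < 0.80)

Power calculation (one-sample t-test, normal approximation):
z_β = d · √n - z_{α/2}
z_β = 0.57 · √19 - 2.241
z_β = 0.57 · 4.359 - 2.241
z_β = 0.243

Power = Φ(z_β) = Φ(0.243) ≈ 0.596

Effect size d = 0.57 is medium by Cohen's convention (0.2/0.5/0.8).

Threshold: power ≥ 0.80 is conventionally adequate.
Power ≈ 0.60 → the study is underpowered (power < 0.80).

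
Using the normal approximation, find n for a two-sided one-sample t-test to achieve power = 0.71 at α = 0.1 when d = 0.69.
n = 11

Sample size formula (one-sample t-test, normal approximation):
n = ((z_{α/2} + z_β) / d)²

z_{α/2} = 1.645 (for α = 0.1, two-sided)
z_β = 0.553 (for power = 0.71)
d = 0.69

n = ((1.645 + 0.553) / 0.69)²
n = (3.186)²
n ≈ 10.15
Round up to the next whole number: n = 11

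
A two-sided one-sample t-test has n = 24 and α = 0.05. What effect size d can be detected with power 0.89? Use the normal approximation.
d ≈ 0.65

Minimum detectable effect (one-sample t-test, normal approximation):
d = (z_{α/2} + z_β) / √n
d = (1.960 + 1.227) / √24
d = 3.186 / 4.899
d ≈ 0.65

By Cohen's convention (0.2 small / 0.5 medium / 0.8 large): medium effect.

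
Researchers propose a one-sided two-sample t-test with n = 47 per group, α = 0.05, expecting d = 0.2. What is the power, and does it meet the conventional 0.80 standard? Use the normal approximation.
Power ≈ 0.25; the study is underpowered (power < 0.80)

Power calculation (two-sample t-test, normal approximation):
z_β = d · √(n/2) - z_α
z_β = 0.2 · √(47/2) - 1.645
z_β = 0.2 · 4.848 - 1.645
z_β = -0.675

Power = Φ(z_β) = Φ(-0.675) ≈ 0.250

Effect size d = 0.2 is small by Cohen's convention (0.2/0.5/0.8).

Threshold: power ≥ 0.80 is conventionally adequate.
Power ≈ 0.25 → the study is underpowered (power < 0.80).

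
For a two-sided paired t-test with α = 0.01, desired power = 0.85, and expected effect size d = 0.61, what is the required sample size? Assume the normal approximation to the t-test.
n = 36 pairs

Sample size formula (paired t-test, normal approximation):
n = ((z_{α/2} + z_β) / d)²

z_{α/2} = 2.576 (for α = 0.01, two-sided)
z_β = 1.036 (for power = 0.85)
d = 0.61

n = ((2.576 + 1.036) / 0.61)²
n = (5.921)²
n ≈ 35.06
Round up to the next whole number: n = 36 pairs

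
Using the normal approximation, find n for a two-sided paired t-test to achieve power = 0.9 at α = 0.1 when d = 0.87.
n = 12 pairs

Sample size formula (paired t-test, normal approximation):
n = ((z_{α/2} + z_β) / d)²

z_{α/2} = 1.645 (for α = 0.1, two-sided)
z_β = 1.282 (for power = 0.9)
d = 0.87

n = ((1.645 + 1.282) / 0.87)²
n = (3.364)²
n ≈ 11.32
Round up to the next whole number: n = 12 pairs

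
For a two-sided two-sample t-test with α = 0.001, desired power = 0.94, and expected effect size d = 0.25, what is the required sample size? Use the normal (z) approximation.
n = 752 per group

Sample size formula (two-sample t-test, normal approximation):
n = 2 · ((z_{α/2} + z_β) / d)²

z_{α/2} = 3.291 (for α = 0.001, two-sided)
z_β = 1.555 (for power = 0.94)
d = 0.25

n = 2 · ((3.291 + 1.555) / 0.25)²
n = 2 · (19.384)²
n ≈ 751.48
Round up to the next whole number: n = 752 per group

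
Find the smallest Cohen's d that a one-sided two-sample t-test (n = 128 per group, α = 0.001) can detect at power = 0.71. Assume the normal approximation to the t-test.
d ≈ 0.46

Minimum detectable effect (two-sample t-test, normal approximation):
d = (z_α + z_β) / √(n/2)
d = (3.090 + 0.553) / √(128/2)
d = 3.644 / 8.000
d ≈ 0.46

By Cohen's convention (0.2 small / 0.5 medium / 0.8 large): small effect.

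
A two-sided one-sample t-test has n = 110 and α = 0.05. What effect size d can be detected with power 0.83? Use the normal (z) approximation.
d ≈ 0.28

Minimum detectable effect (one-sample t-test, normal approximation):
d = (z_{α/2} + z_β) / √n
d = (1.960 + 0.954) / √110
d = 2.914 / 10.488
d ≈ 0.28

By Cohen's convention (0.2 small / 0.5 medium / 0.8 large): small effect.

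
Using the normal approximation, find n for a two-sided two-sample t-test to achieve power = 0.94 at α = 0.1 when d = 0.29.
n = 244 per group

Sample size formula (two-sample t-test, normal approximation):
n = 2 · ((z_{α/2} + z_β) / d)²

z_{α/2} = 1.645 (for α = 0.1, two-sided)
z_β = 1.555 (for power = 0.94)
d = 0.29

n = 2 · ((1.645 + 1.555) / 0.29)²
n = 2 · (11.034)²
n ≈ 243.50
Round up to the next whole number: n = 244 per group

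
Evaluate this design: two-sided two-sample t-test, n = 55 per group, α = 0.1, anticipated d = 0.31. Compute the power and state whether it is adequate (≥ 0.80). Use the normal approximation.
Power ≈ 0.49; the study is underpowered (power < 0.80)

Power calculation (two-sample t-test, normal approximation):
z_β = d · √(n/2) - z_{α/2}
z_β = 0.31 · √(55/2) - 1.645
z_β = 0.31 · 5.244 - 1.645
z_β = -0.019

Power = Φ(z_β) = Φ(-0.019) ≈ 0.492

Effect size d = 0.31 is small by Cohen's convention (0.2/0.5/0.8).

Threshold: power ≥ 0.80 is conventionally adequate.
Power ≈ 0.49 → the study is underpowered (power < 0.80).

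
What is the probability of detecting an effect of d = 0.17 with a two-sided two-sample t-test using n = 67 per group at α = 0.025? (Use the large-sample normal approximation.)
Power ≈ 0.10

Power calculation (two-sample t-test, normal approximation):
z_β = d · √(n/2) - z_{α/2}
z_β = 0.17 · √(67/2) - 2.241
z_β = 0.17 · 5.788 - 2.241
z_β = -1.257

Power = Φ(z_β) = Φ(-1.257) ≈ 0.104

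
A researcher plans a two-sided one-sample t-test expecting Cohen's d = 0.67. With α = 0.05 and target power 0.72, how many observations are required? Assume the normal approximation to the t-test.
n = 15

Sample size formula (one-sample t-test, normal approximation):
n = ((z_{α/2} + z_β) / d)²

z_{α/2} = 1.960 (for α = 0.05, two-sided)
z_β = 0.583 (for power = 0.72)
d = 0.67

n = ((1.960 + 0.583) / 0.67)²
n = (3.796)²
n ≈ 14.41
Round up to the next whole number: n = 15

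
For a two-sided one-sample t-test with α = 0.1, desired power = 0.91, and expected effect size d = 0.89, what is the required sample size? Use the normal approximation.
n = 12

Sample size formula (one-sample t-test, normal approximation):
n = ((z_{α/2} + z_β) / d)²

z_{α/2} = 1.645 (for α = 0.1, two-sided)
z_β = 1.341 (for power = 0.91)
d = 0.89

n = ((1.645 + 1.341) / 0.89)²
n = (3.355)²
n ≈ 11.26
Round up to the next whole number: n = 12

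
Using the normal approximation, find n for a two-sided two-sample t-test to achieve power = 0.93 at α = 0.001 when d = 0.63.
n = 115 per group

Sample size formula (two-sample t-test, normal approximation):
n = 2 · ((z_{α/2} + z_β) / d)²

z_{α/2} = 3.291 (for α = 0.001, two-sided)
z_β = 1.476 (for power = 0.93)
d = 0.63

n = 2 · ((3.291 + 1.476) / 0.63)²
n = 2 · (7.567)²
n ≈ 114.52
Round up to the next whole number: n = 115 per group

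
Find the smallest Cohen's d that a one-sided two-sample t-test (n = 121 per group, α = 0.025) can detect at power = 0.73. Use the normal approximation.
d ≈ 0.33

Minimum detectable effect (two-sample t-test, normal approximation):
d = (z_α + z_β) / √(n/2)
d = (1.960 + 0.613) / √(121/2)
d = 2.573 / 7.778
d ≈ 0.33

By Cohen's convention (0.2 small / 0.5 medium / 0.8 large): small effect.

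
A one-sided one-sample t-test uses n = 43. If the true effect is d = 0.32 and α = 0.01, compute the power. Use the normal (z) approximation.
Power ≈ 0.41

Power calculation (one-sample t-test, normal approximation):
z_β = d · √n - z_α
z_β = 0.32 · √43 - 2.326
z_β = 0.32 · 6.557 - 2.326
z_β = -0.228

Power = Φ(z_β) = Φ(-0.228) ≈ 0.410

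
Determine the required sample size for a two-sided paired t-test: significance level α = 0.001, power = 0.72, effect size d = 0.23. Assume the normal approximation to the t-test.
n = 284 pairs

Sample size formula (paired t-test, normal approximation):
n = ((z_{α/2} + z_β) / d)²

z_{α/2} = 3.291 (for α = 0.001, two-sided)
z_β = 0.583 (for power = 0.72)
d = 0.23

n = ((3.291 + 0.583) / 0.23)²
n = (16.843)²
n ≈ 283.69
Round up to the next whole number: n = 284 pairs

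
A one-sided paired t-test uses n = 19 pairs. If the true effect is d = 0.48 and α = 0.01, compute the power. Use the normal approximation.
Power ≈ 0.41

Power calculation (paired t-test, normal approximation):
z_β = d · √n - z_α
z_β = 0.48 · √19 - 2.326
z_β = 0.48 · 4.359 - 2.326
z_β = -0.234

Power = Φ(z_β) = Φ(-0.234) ≈ 0.407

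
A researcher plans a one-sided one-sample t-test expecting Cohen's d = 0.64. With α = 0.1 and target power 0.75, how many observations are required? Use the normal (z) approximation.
n = 10

Sample size formula (one-sample t-test, normal approximation):
n = ((z_α + z_β) / d)²

z_α = 1.282 (for α = 0.1, one-sided)
z_β = 0.674 (for power = 0.75)
d = 0.64

n = ((1.282 + 0.674) / 0.64)²
n = (3.056)²
n ≈ 9.34
Round up to the next whole number: n = 10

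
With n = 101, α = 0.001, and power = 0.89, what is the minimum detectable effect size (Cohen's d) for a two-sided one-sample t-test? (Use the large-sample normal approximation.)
d ≈ 0.45

Minimum detectable effect (one-sample t-test, normal approximation):
d = (z_{α/2} + z_β) / √n
d = (3.291 + 1.227) / √101
d = 4.517 / 10.050
d ≈ 0.45

By Cohen's convention (0.2 small / 0.5 medium / 0.8 large): small effect.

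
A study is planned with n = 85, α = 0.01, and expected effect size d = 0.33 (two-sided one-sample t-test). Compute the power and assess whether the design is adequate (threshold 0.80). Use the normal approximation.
Power ≈ 0.68; the study is underpowered (power < 0.80)

Power calculation (one-sample t-test, normal approximation):
z_β = d · √n - z_{α/2}
z_β = 0.33 · √85 - 2.576
z_β = 0.33 · 9.220 - 2.576
z_β = 0.467

Power = Φ(z_β) = Φ(0.467) ≈ 0.680

Effect size d = 0.33 is small by Cohen's convention (0.2/0.5/0.8).

Threshold: power ≥ 0.80 is conventionally adequate.
Power ≈ 0.68 → the study is underpowered (power < 0.80).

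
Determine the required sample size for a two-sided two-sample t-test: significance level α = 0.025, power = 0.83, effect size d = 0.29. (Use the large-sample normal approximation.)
n = 243 per group

Sample size formula (two-sample t-test, normal approximation):
n = 2 · ((z_{α/2} + z_β) / d)²

z_{α/2} = 2.241 (for α = 0.025, two-sided)
z_β = 0.954 (for power = 0.83)
d = 0.29

n = 2 · ((2.241 + 0.954) / 0.29)²
n = 2 · (11.017)²
n ≈ 242.75
Round up to the next whole number: n = 243 per group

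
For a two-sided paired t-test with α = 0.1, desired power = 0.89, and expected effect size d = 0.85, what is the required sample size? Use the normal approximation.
n = 12 pairs

Sample size formula (paired t-test, normal approximation):
n = ((z_{α/2} + z_β) / d)²

z_{α/2} = 1.645 (for α = 0.1, two-sided)
z_β = 1.227 (for power = 0.89)
d = 0.85

n = ((1.645 + 1.227) / 0.85)²
n = (3.379)²
n ≈ 11.42
Round up to the next whole number: n = 12 pairs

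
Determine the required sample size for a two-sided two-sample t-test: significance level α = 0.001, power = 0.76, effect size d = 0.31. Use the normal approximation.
n = 333 per group

Sample size formula (two-sample t-test, normal approximation):
n = 2 · ((z_{α/2} + z_β) / d)²

z_{α/2} = 3.291 (for α = 0.001, two-sided)
z_β = 0.706 (for power = 0.76)
d = 0.31

n = 2 · ((3.291 + 0.706) / 0.31)²
n = 2 · (12.894)²
n ≈ 332.51
Round up to the next whole number: n = 333 per group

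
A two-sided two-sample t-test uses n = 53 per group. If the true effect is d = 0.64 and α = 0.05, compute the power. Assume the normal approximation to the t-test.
Power ≈ 0.91

Power calculation (two-sample t-test, normal approximation):
z_β = d · √(n/2) - z_{α/2}
z_β = 0.64 · √(53/2) - 1.960
z_β = 0.64 · 5.148 - 1.960
z_β = 1.335

Power = Φ(z_β) = Φ(1.335) ≈ 0.909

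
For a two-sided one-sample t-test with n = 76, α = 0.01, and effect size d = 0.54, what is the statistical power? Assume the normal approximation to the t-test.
Power ≈ 0.98

Power calculation (one-sample t-test, normal approximation):
z_β = d · √n - z_{α/2}
z_β = 0.54 · √76 - 2.576
z_β = 0.54 · 8.718 - 2.576
z_β = 2.132

Power = Φ(z_β) = Φ(2.132) ≈ 0.983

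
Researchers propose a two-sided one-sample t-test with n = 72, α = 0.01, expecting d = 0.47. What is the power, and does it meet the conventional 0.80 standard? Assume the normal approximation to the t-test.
Power ≈ 0.92; the study is adequately powered (power ≥ 0.80)

Power calculation (one-sample t-test, normal approximation):
z_β = d · √n - z_{α/2}
z_β = 0.47 · √72 - 2.576
z_β = 0.47 · 8.485 - 2.576
z_β = 1.412

Power = Φ(z_β) = Φ(1.412) ≈ 0.921

Effect size d = 0.47 is small by Cohen's convention (0.2/0.5/0.8).

Threshold: power ≥ 0.80 is conventionally adequate.
Power ≈ 0.92 → the study is adequately powered (power ≥ 0.80).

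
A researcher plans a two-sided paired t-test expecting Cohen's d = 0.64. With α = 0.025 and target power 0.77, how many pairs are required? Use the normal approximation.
n = 22 pairs

Sample size formula (paired t-test, normal approximation):
n = ((z_{α/2} + z_β) / d)²

z_{α/2} = 2.241 (for α = 0.025, two-sided)
z_β = 0.739 (for power = 0.77)
d = 0.64

n = ((2.241 + 0.739) / 0.64)²
n = (4.656)²
n ≈ 21.68
Round up to the next whole number: n = 22 pairs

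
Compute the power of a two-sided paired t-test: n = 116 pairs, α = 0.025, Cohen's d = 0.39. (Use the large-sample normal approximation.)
Power ≈ 0.97

Power calculation (paired t-test, normal approximation):
z_β = d · √n - z_{α/2}
z_β = 0.39 · √116 - 2.241
z_β = 0.39 · 10.770 - 2.241
z_β = 1.959

Power = Φ(z_β) = Φ(1.959) ≈ 0.975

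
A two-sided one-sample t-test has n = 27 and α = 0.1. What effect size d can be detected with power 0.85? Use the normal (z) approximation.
d ≈ 0.52

Minimum detectable effect (one-sample t-test, normal approximation):
d = (z_{α/2} + z_β) / √n
d = (1.645 + 1.036) / √27
d = 2.681 / 5.196
d ≈ 0.52

By Cohen's convention (0.2 small / 0.5 medium / 0.8 large): medium effect.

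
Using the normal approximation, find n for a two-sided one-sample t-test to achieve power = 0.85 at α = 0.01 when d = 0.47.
n = 60

Sample size formula (one-sample t-test, normal approximation):
n = ((z_{α/2} + z_β) / d)²

z_{α/2} = 2.576 (for α = 0.01, two-sided)
z_β = 1.036 (for power = 0.85)
d = 0.47

n = ((2.576 + 1.036) / 0.47)²
n = (7.685)²
n ≈ 59.06
Round up to the next whole number: n = 60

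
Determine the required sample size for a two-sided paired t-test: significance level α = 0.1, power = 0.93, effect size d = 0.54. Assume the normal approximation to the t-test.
n = 34 pairs

Sample size formula (paired t-test, normal approximation):
n = ((z_{α/2} + z_β) / d)²

z_{α/2} = 1.645 (for α = 0.1, two-sided)
z_β = 1.476 (for power = 0.93)
d = 0.54

n = ((1.645 + 1.476) / 0.54)²
n = (5.780)²
n ≈ 33.41
Round up to the next whole number: n = 34 pairs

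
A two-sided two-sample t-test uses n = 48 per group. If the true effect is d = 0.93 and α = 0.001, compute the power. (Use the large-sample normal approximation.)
Power ≈ 0.90

Power calculation (two-sample t-test, normal approximation):
z_β = d · √(n/2) - z_{α/2}
z_β = 0.93 · √(48/2) - 3.291
z_β = 0.93 · 4.899 - 3.291
z_β = 1.266

Power = Φ(z_β) = Φ(1.266) ≈ 0.897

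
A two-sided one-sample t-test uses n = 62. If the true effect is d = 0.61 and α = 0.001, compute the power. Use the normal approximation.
Power ≈ 0.93

Power calculation (one-sample t-test, normal approximation):
z_β = d · √n - z_{α/2}
z_β = 0.61 · √62 - 3.291
z_β = 0.61 · 7.874 - 3.291
z_β = 1.513

Power = Φ(z_β) = Φ(1.513) ≈ 0.935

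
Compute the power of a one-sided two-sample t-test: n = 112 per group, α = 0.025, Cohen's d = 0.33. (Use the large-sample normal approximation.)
Power ≈ 0.69

Power calculation (two-sample t-test, normal approximation):
z_β = d · √(n/2) - z_α
z_β = 0.33 · √(112/2) - 1.960
z_β = 0.33 · 7.483 - 1.960
z_β = 0.510

Power = Φ(z_β) = Φ(0.510) ≈ 0.695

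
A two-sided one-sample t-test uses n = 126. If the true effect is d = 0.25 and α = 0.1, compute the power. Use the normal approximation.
Power ≈ 0.88

Power calculation (one-sample t-test, normal approximation):
z_β = d · √n - z_{α/2}
z_β = 0.25 · √126 - 1.645
z_β = 0.25 · 11.225 - 1.645
z_β = 1.161

Power = Φ(z_β) = Φ(1.161) ≈ 0.877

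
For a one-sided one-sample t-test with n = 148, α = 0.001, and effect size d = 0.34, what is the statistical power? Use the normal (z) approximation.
Power ≈ 0.85

Power calculation (one-sample t-test, normal approximation):
z_β = d · √n - z_α
z_β = 0.34 · √148 - 3.090
z_β = 0.34 · 12.166 - 3.090
z_β = 1.046

Power = Φ(z_β) = Φ(1.046) ≈ 0.852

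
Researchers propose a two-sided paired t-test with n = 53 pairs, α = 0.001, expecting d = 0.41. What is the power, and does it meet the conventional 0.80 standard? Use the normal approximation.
Power ≈ 0.38; the study is underpowered (power < 0.80)

Power calculation (paired t-test, normal approximation):
z_β = d · √n - z_{α/2}
z_β = 0.41 · √53 - 3.291
z_β = 0.41 · 7.280 - 3.291
z_β = -0.306

Power = Φ(z_β) = Φ(-0.306) ≈ 0.380

Effect size d = 0.41 is small by Cohen's convention (0.2/0.5/0.8).

Threshold: power ≥ 0.80 is conventionally adequate.
Power ≈ 0.38 → the study is underpowered (power < 0.80).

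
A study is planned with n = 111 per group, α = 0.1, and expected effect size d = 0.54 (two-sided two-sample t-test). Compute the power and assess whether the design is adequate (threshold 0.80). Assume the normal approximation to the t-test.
Power ≈ 0.99; the study is adequately powered (power ≥ 0.80)

Power calculation (two-sample t-test, normal approximation):
z_β = d · √(n/2) - z_{α/2}
z_β = 0.54 · √(111/2) - 1.645
z_β = 0.54 · 7.450 - 1.645
z_β = 2.378

Power = Φ(z_β) = Φ(2.378) ≈ 0.991

Effect size d = 0.54 is medium by Cohen's convention (0.2/0.5/0.8).

Threshold: power ≥ 0.80 is conventionally adequate.
Power ≈ 0.99 → the study is adequately powered (power ≥ 0.80).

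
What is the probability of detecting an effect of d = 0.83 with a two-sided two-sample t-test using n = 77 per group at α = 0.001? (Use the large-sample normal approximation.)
Power ≈ 0.97

Power calculation (two-sample t-test, normal approximation):
z_β = d · √(n/2) - z_{α/2}
z_β = 0.83 · √(77/2) - 3.291
z_β = 0.83 · 6.205 - 3.291
z_β = 1.859

Power = Φ(z_β) = Φ(1.859) ≈ 0.969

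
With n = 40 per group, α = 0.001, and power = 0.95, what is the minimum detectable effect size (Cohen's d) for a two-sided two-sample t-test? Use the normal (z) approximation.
d ≈ 1.10

Minimum detectable effect (two-sample t-test, normal approximation):
d = (z_{α/2} + z_β) / √(n/2)
d = (3.291 + 1.645) / √(40/2)
d = 4.935 / 4.472
d ≈ 1.10

By Cohen's convention (0.2 small / 0.5 medium / 0.8 large): large effect.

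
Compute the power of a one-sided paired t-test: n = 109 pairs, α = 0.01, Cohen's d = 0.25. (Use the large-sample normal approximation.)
Power ≈ 0.61

Power calculation (paired t-test, normal approximation):
z_β = d · √n - z_α
z_β = 0.25 · √109 - 2.326
z_β = 0.25 · 10.440 - 2.326
z_β = 0.284

Power = Φ(z_β) = Φ(0.284) ≈ 0.612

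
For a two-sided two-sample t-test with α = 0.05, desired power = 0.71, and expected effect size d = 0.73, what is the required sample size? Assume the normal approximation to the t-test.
n = 24 per group

Sample size formula (two-sample t-test, normal approximation):
n = 2 · ((z_{α/2} + z_β) / d)²

z_{α/2} = 1.960 (for α = 0.05, two-sided)
z_β = 0.553 (for power = 0.71)
d = 0.73

n = 2 · ((1.960 + 0.553) / 0.73)²
n = 2 · (3.442)²
n ≈ 23.69
Round up to the next whole number: n = 24 per group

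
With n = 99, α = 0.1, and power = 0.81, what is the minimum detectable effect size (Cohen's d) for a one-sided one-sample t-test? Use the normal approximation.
d ≈ 0.22

Minimum detectable effect (one-sample t-test, normal approximation):
d = (z_α + z_β) / √n
d = (1.282 + 0.878) / √99
d = 2.159 / 9.950
d ≈ 0.22

By Cohen's convention (0.2 small / 0.5 medium / 0.8 large): small effect.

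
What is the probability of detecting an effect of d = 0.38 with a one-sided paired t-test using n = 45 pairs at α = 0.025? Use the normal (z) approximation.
Power ≈ 0.72

Power calculation (paired t-test, normal approximation):
z_β = d · √n - z_α
z_β = 0.38 · √45 - 1.960
z_β = 0.38 · 6.708 - 1.960
z_β = 0.589

Power = Φ(z_β) = Φ(0.589) ≈ 0.722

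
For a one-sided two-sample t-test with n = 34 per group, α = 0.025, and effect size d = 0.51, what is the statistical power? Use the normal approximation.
Power ≈ 0.56

Power calculation (two-sample t-test, normal approximation):
z_β = d · √(n/2) - z_α
z_β = 0.51 · √(34/2) - 1.960
z_β = 0.51 · 4.123 - 1.960
z_β = 0.143

Power = Φ(z_β) = Φ(0.143) ≈ 0.557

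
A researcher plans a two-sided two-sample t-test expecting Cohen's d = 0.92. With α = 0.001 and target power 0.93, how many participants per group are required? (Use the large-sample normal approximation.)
n = 54 per group

Sample size formula (two-sample t-test, normal approximation):
n = 2 · ((z_{α/2} + z_β) / d)²

z_{α/2} = 3.291 (for α = 0.001, two-sided)
z_β = 1.476 (for power = 0.93)
d = 0.92

n = 2 · ((3.291 + 1.476) / 0.92)²
n = 2 · (5.182)²
n ≈ 53.71
Round up to the next whole number: n = 54 per group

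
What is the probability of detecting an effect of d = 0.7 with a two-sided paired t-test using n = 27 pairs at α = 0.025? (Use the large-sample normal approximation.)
Power ≈ 0.92

Power calculation (paired t-test, normal approximation):
z_β = d · √n - z_{α/2}
z_β = 0.7 · √27 - 2.241
z_β = 0.7 · 5.196 - 2.241
z_β = 1.396

Power = Φ(z_β) = Φ(1.396) ≈ 0.919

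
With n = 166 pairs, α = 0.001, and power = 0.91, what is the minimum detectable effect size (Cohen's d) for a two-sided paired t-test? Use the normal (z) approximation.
d ≈ 0.36

Minimum detectable effect (paired t-test, normal approximation):
d = (z_{α/2} + z_β) / √n
d = (3.291 + 1.341) / √166
d = 4.631 / 12.884
d ≈ 0.36

By Cohen's convention (0.2 small / 0.5 medium / 0.8 large): small effect.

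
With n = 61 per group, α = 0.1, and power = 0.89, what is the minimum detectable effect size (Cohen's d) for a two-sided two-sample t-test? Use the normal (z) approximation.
d ≈ 0.52

Minimum detectable effect (two-sample t-test, normal approximation):
d = (z_{α/2} + z_β) / √(n/2)
d = (1.645 + 1.227) / √(61/2)
d = 2.871 / 5.523
d ≈ 0.52

By Cohen's convention (0.2 small / 0.5 medium / 0.8 large): medium effect.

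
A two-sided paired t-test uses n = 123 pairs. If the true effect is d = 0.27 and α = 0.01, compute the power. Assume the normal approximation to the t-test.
Power ≈ 0.66

Power calculation (paired t-test, normal approximation):
z_β = d · √n - z_{α/2}
z_β = 0.27 · √123 - 2.576
z_β = 0.27 · 11.091 - 2.576
z_β = 0.419

Power = Φ(z_β) = Φ(0.419) ≈ 0.662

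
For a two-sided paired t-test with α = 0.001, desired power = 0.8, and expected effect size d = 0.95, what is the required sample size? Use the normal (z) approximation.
n = 19 pairs

Sample size formula (paired t-test, normal approximation):
n = ((z_{α/2} + z_β) / d)²

z_{α/2} = 3.291 (for α = 0.001, two-sided)
z_β = 0.842 (for power = 0.8)
d = 0.95

n = ((3.291 + 0.842) / 0.95)²
n = (4.351)²
n ≈ 18.93
Round up to the next whole number: n = 19 pairs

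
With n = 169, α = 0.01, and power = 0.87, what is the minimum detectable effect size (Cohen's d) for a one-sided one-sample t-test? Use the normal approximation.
d ≈ 0.27

Minimum detectable effect (one-sample t-test, normal approximation):
d = (z_α + z_β) / √n
d = (2.326 + 1.126) / √169
d = 3.453 / 13.000
d ≈ 0.27

By Cohen's convention (0.2 small / 0.5 medium / 0.8 large): small effect.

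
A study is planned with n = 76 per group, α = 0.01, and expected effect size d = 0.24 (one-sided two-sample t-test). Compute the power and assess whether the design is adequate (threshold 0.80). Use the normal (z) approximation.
Power ≈ 0.20; the study is underpowered (power < 0.80)

Power calculation (two-sample t-test, normal approximation):
z_β = d · √(n/2) - z_α
z_β = 0.24 · √(76/2) - 2.326
z_β = 0.24 · 6.164 - 2.326
z_β = -0.847

Power = Φ(z_β) = Φ(-0.847) ≈ 0.199

Effect size d = 0.24 is small by Cohen's convention (0.2/0.5/0.8).

Threshold: power ≥ 0.80 is conventionally adequate.
Power ≈ 0.20 → the study is underpowered (power < 0.80).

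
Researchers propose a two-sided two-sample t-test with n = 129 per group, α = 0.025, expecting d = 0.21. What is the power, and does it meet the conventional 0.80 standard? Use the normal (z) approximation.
Power ≈ 0.29; the study is underpowered (power < 0.80)

Power calculation (two-sample t-test, normal approximation):
z_β = d · √(n/2) - z_{α/2}
z_β = 0.21 · √(129/2) - 2.241
z_β = 0.21 · 8.031 - 2.241
z_β = -0.555

Power = Φ(z_β) = Φ(-0.555) ≈ 0.289

Effect size d = 0.21 is small by Cohen's convention (0.2/0.5/0.8).

Threshold: power ≥ 0.80 is conventionally adequate.
Power ≈ 0.29 → the study is underpowered (power < 0.80).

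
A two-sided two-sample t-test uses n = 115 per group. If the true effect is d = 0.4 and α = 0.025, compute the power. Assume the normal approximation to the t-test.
Power ≈ 0.79

Power calculation (two-sample t-test, normal approximation):
z_β = d · √(n/2) - z_{α/2}
z_β = 0.4 · √(115/2) - 2.241
z_β = 0.4 · 7.583 - 2.241
z_β = 0.792

Power = Φ(z_β) = Φ(0.792) ≈ 0.786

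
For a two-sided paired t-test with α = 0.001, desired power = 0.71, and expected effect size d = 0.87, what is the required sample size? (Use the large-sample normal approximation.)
n = 20 pairs

Sample size formula (paired t-test, normal approximation):
n = ((z_{α/2} + z_β) / d)²

z_{α/2} = 3.291 (for α = 0.001, two-sided)
z_β = 0.553 (for power = 0.71)
d = 0.87

n = ((3.291 + 0.553) / 0.87)²
n = (4.418)²
n ≈ 19.52
Round up to the next whole number: n = 20 pairs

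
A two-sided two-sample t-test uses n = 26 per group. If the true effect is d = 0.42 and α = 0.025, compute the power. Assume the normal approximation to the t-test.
Power ≈ 0.23

Power calculation (two-sample t-test, normal approximation):
z_β = d · √(n/2) - z_{α/2}
z_β = 0.42 · √(26/2) - 2.241
z_β = 0.42 · 3.606 - 2.241
z_β = -0.727

Power = Φ(z_β) = Φ(-0.727) ≈ 0.234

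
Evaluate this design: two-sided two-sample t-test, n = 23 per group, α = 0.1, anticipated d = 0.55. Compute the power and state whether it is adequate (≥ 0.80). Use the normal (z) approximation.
Power ≈ 0.59; the study is underpowered (power < 0.80)

Power calculation (two-sample t-test, normal approximation):
z_β = d · √(n/2) - z_{α/2}
z_β = 0.55 · √(23/2) - 1.645
z_β = 0.55 · 3.391 - 1.645
z_β = 0.220

Power = Φ(z_β) = Φ(0.220) ≈ 0.587

Effect size d = 0.55 is medium by Cohen's convention (0.2/0.5/0.8).

Threshold: power ≥ 0.80 is conventionally adequate.
Power ≈ 0.59 → the study is underpowered (power < 0.80).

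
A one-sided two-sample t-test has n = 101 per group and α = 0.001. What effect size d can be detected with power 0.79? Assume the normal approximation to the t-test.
d ≈ 0.55

Minimum detectable effect (two-sample t-test, normal approximation):
d = (z_α + z_β) / √(n/2)
d = (3.090 + 0.806) / √(101/2)
d = 3.897 / 7.106
d ≈ 0.55

By Cohen's convention (0.2 small / 0.5 medium / 0.8 large): medium effect.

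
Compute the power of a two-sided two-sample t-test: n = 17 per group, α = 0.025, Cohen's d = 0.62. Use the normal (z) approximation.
Power ≈ 0.33

Power calculation (two-sample t-test, normal approximation):
z_β = d · √(n/2) - z_{α/2}
z_β = 0.62 · √(17/2) - 2.241
z_β = 0.62 · 2.915 - 2.241
z_β = -0.434

Power = Φ(z_β) = Φ(-0.434) ≈ 0.332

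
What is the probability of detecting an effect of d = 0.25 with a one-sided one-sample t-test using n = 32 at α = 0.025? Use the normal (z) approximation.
Power ≈ 0.29

Power calculation (one-sample t-test, normal approximation):
z_β = d · √n - z_α
z_β = 0.25 · √32 - 1.960
z_β = 0.25 · 5.657 - 1.960
z_β = -0.546

Power = Φ(z_β) = Φ(-0.546) ≈ 0.293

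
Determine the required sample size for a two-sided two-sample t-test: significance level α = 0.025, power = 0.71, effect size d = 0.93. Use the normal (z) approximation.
n = 19 per group

Sample size formula (two-sample t-test, normal approximation):
n = 2 · ((z_{α/2} + z_β) / d)²

z_{α/2} = 2.241 (for α = 0.025, two-sided)
z_β = 0.553 (for power = 0.71)
d = 0.93

n = 2 · ((2.241 + 0.553) / 0.93)²
n = 2 · (3.004)²
n ≈ 18.05
Round up to the next whole number: n = 19 per group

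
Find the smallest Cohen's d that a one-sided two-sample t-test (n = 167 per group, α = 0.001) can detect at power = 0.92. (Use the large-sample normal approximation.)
d ≈ 0.49

Minimum detectable effect (two-sample t-test, normal approximation):
d = (z_α + z_β) / √(n/2)
d = (3.090 + 1.405) / √(167/2)
d = 4.495 / 9.138
d ≈ 0.49

By Cohen's convention (0.2 small / 0.5 medium / 0.8 large): small effect.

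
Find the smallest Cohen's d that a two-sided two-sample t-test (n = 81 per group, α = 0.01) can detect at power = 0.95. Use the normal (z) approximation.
d ≈ 0.66

Minimum detectable effect (two-sample t-test, normal approximation):
d = (z_{α/2} + z_β) / √(n/2)
d = (2.576 + 1.645) / √(81/2)
d = 4.221 / 6.364
d ≈ 0.66

By Cohen's convention (0.2 small / 0.5 medium / 0.8 large): medium effect.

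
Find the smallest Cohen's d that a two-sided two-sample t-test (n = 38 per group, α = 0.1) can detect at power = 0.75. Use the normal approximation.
d ≈ 0.53

Minimum detectable effect (two-sample t-test, normal approximation):
d = (z_{α/2} + z_β) / √(n/2)
d = (1.645 + 0.674) / √(38/2)
d = 2.319 / 4.359
d ≈ 0.53

By Cohen's convention (0.2 small / 0.5 medium / 0.8 large): medium effect.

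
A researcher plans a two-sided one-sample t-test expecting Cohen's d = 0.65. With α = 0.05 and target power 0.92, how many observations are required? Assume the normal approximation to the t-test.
n = 27

Sample size formula (one-sample t-test, normal approximation):
n = ((z_{α/2} + z_β) / d)²

z_{α/2} = 1.960 (for α = 0.05, two-sided)
z_β = 1.405 (for power = 0.92)
d = 0.65

n = ((1.960 + 1.405) / 0.65)²
n = (5.177)²
n ≈ 26.80
Round up to the next whole number: n = 27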